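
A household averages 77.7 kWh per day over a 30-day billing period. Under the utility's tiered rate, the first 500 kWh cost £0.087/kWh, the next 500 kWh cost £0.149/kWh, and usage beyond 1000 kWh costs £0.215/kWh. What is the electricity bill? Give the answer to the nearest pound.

Usage = 77.7 kWh/day × 30 days = 2331 kWh
First 500 kWh × £0.087 = £43.50
Next 500 kWh × £0.149 = £74.50
Remaining 1331 kWh × £0.215 = £286.17
Total = £404.17 ≈ £404

£404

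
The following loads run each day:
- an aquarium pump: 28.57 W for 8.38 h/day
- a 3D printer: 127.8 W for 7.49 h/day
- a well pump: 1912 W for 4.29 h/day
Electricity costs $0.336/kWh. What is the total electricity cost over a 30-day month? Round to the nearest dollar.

$95

aquarium pump: 28.57 W × 8.38 h × 30 d = 7,182 Wh = 7.182 kWh
3D printer: 127.8 W × 7.49 h × 30 d = 28,717 Wh = 28.72 kWh
well pump: 1912 W × 4.29 h × 30 d = 246,074 Wh = 246.1 kWh
Total energy = 7.182 + 28.72 + 246.1 = 282 kWh
Cost = 282 kWh × $0.336 = $94.74 ≈ $95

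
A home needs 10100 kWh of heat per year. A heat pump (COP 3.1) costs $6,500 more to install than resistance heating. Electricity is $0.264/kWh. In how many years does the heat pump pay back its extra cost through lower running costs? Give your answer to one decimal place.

3.6 years

Resistance: 10100 kWh × $0.264 = $2,666.40/yr
Heat pump: 10100 / 3.1 = 3258 kWh in → × $0.264 = $860.13/yr
Annual savings = $1,806.27
Payback = $6,500 / $1,806.27 = 3.6 years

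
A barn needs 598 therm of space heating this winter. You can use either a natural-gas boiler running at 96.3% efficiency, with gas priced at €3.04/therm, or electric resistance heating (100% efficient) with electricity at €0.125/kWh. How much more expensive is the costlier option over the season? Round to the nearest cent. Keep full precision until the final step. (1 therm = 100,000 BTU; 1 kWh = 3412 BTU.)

Heat load = 598 therm × 100,000 = 59,800,000 BTU
Gas: input = 59,800,000 / 0.963 = 62,097,612 BTU = 621 therm → 621 × €3.04 = €1,887.77
Electric: 59,800,000 BTU / 3412 = 17,530 kWh → × €0.125 = €2,190.80
Difference = |€1,887.77 − €2,190.80| = €303.03

€303.03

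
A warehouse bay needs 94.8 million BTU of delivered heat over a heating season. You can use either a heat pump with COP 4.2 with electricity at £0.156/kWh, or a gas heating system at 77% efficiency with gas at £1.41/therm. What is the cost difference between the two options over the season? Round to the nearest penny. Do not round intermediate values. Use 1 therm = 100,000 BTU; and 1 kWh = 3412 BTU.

£703.96

Heat load = 94.8 × 10⁶ BTU = 94,800,000 BTU
Gas: input = 94,800,000 / 0.77 = 123,116,883 BTU = 1,231 therm → 1,231 × £1.41 = £1,735.95
Heat pump: 94,800,000 BTU / 3412 = 27,780 kWh heat; / 4.2 = 6,615 kWh in → × £0.156 = £1,031.99
Difference = |£1,735.95 − £1,031.99| = £703.96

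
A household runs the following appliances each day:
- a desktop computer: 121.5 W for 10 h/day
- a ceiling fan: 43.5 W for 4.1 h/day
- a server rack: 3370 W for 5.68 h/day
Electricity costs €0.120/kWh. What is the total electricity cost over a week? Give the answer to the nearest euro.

desktop computer: 121.5 W × 10 h × 7 d = 8,505 Wh = 8.505 kWh
ceiling fan: 43.5 W × 4.1 h × 7 d = 1,248 Wh = 1.248 kWh
server rack: 3370 W × 5.68 h × 7 d = 133,991 Wh = 134 kWh
Total energy = 8.505 + 1.248 + 134 = 143.7 kWh
Cost = 143.7 kWh × €0.120 = €17.25 ≈ €17

€17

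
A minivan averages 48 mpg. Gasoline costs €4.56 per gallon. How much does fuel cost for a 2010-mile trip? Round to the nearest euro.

€191

Fuel = 2010 mi / 48 mpg = 41.88 gal
Cost = 41.88 gal × €4.56/gal = €190.95 ≈ €191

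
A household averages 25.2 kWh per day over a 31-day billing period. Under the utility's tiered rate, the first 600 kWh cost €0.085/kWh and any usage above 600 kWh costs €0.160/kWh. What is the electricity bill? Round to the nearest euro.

Usage = 25.2 kWh/day × 31 days = 781.2 kWh
First 600 kWh × €0.085 = €51.00
Remaining 181.2 kWh × €0.160 = €28.99
Total = €79.99 ≈ €80

€80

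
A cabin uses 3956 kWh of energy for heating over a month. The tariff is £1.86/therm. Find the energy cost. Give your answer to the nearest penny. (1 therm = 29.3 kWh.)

3956 kWh × (0.03413 therm/kWh) = 135 therm
Cost = 135 therm × £1.86/therm = £251.13

£251.13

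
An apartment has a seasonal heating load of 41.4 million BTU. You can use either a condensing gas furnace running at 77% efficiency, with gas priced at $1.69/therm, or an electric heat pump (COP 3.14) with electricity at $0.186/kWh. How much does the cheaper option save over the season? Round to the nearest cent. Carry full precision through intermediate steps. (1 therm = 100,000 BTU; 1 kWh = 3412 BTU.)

$189.90

Heat load = 41.4 × 10⁶ BTU = 41,400,000 BTU
Gas: input = 41,400,000 / 0.77 = 53,766,234 BTU = 537.7 therm → 537.7 × $1.69 = $908.65
Heat pump: 41,400,000 BTU / 3412 = 12,130 kWh heat; / 3.14 = 3,864 kWh in → × $0.186 = $718.74
Difference = |$908.65 − $718.74| = $189.90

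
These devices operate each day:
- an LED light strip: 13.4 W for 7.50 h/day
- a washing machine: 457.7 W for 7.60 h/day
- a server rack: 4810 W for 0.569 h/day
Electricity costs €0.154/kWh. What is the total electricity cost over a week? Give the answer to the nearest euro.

LED light strip: 13.4 W × 7.50 h × 7 d = 704 Wh = 0.7035 kWh
washing machine: 457.7 W × 7.60 h × 7 d = 24,350 Wh = 24.35 kWh
server rack: 4810 W × 0.569 h × 7 d = 19,158 Wh = 19.16 kWh
Total energy = 0.7035 + 24.35 + 19.16 = 44.21 kWh
Cost = 44.21 kWh × €0.154 = €6.81 ≈ €7

€7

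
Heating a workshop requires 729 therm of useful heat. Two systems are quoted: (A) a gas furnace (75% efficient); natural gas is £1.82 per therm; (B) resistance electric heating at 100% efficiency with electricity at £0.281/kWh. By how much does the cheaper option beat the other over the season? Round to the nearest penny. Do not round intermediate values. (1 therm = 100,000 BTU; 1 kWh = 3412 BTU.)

£4234.74

Heat load = 729 therm × 100,000 = 72,900,000 BTU
Gas: input = 72,900,000 / 0.75 = 97,200,000 BTU = 972 therm → 972 × £1.82 = £1,769.04
Electric: 72,900,000 BTU / 3412 = 21,370 kWh → × £0.281 = £6,003.78
Difference = |£1,769.04 − £6,003.78| = £4,234.74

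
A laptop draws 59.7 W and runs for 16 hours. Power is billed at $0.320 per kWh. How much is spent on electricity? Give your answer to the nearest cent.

$0.31

Energy = 59.7 W × 16 h = 955 Wh = 0.9552 kWh
Cost = 0.9552 kWh × $0.320/kWh = $0.31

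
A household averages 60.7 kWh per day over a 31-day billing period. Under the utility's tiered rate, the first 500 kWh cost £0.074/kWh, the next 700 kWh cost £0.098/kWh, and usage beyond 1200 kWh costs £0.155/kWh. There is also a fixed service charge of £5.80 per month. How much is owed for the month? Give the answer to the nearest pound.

£217

Usage = 60.7 kWh/day × 31 days = 1881.7 kWh
First 500 kWh × £0.074 = £37.00
Next 700 kWh × £0.098 = £68.60
Remaining 681.7 kWh × £0.155 = £105.66
Energy charge = £211.26; + service £5.80 = £217.06 ≈ £217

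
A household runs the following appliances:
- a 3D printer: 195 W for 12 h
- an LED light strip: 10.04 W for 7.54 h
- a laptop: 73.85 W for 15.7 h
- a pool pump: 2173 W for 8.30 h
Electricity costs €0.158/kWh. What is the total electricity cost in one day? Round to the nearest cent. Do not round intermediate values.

3D printer: 195 W × 12 h = 2,340 Wh = 2.34 kWh
LED light strip: 10.04 W × 7.54 h = 76 Wh = 0.0757 kWh
laptop: 73.85 W × 15.7 h = 1,159 Wh = 1.159 kWh
pool pump: 2173 W × 8.30 h = 18,036 Wh = 18.04 kWh
Total energy = 2.34 + 0.0757 + 1.159 + 18.04 = 21.61 kWh
Cost = 21.61 kWh × €0.158 = €3.41

€3.41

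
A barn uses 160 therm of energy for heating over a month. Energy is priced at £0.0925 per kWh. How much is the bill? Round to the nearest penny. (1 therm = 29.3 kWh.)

£433.64

160 therm × (29.3 kWh/therm) = 4,688 kWh
Cost = 4,688 kWh × £0.0925/kWh = £433.64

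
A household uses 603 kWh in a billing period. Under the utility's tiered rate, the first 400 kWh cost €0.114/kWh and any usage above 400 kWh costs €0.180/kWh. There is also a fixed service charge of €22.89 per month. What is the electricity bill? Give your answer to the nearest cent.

First 400 kWh × €0.114 = €45.60
Remaining 203 kWh × €0.180 = €36.54
Energy charge = €82.14; + service €22.89 = €105.03

€105.03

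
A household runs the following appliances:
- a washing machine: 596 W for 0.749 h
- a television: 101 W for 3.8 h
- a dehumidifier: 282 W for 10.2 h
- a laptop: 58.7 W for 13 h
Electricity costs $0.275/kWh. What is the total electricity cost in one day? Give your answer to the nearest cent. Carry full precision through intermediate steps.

$1.23

washing machine: 596 W × 0.749 h = 446 Wh = 0.4464 kWh
television: 101 W × 3.8 h = 384 Wh = 0.3838 kWh
dehumidifier: 282 W × 10.2 h = 2,876 Wh = 2.876 kWh
laptop: 58.7 W × 13 h = 763 Wh = 0.7631 kWh
Total energy = 0.4464 + 0.3838 + 2.876 + 0.7631 = 4.47 kWh
Cost = 4.47 kWh × $0.275 = $1.23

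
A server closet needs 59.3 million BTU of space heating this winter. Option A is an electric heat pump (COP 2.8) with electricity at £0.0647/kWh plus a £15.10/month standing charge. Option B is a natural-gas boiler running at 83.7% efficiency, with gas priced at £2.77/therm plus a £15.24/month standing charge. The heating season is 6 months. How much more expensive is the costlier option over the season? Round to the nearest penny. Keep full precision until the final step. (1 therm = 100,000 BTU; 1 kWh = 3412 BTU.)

£1561.74

Heat load = 59.3 × 10⁶ BTU = 59,300,000 BTU
Gas: input = 59,300,000 / 0.837 = 70,848,268 BTU = 708.5 therm → 708.5 × £2.77 = £1,962.50; + 6 × £15.24 standing = £2,053.94
Heat pump: 59,300,000 BTU / 3412 = 17,380 kWh heat; / 2.8 = 6,207 kWh in → × £0.0647 = £401.60; + 6 × £15.10 standing = £492.20
Difference = |£2,053.94 − £492.20| = £1,561.74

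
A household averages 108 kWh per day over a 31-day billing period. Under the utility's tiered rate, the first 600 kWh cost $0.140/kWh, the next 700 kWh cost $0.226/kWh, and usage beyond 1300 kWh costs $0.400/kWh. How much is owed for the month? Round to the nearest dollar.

$1061

Usage = 108 kWh/day × 31 days = 3348 kWh
First 600 kWh × $0.140 = $84.00
Next 700 kWh × $0.226 = $158.20
Remaining 2048 kWh × $0.400 = $819.20
Total = $1,061.40 ≈ $1061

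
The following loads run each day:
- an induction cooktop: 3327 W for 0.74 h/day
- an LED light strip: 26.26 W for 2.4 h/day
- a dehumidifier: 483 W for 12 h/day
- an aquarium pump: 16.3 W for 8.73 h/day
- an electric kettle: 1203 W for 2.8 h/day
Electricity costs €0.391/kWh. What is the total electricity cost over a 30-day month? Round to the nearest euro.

induction cooktop: 3327 W × 0.74 h × 30 d = 73,859 Wh = 73.86 kWh
LED light strip: 26.26 W × 2.4 h × 30 d = 1,891 Wh = 1.891 kWh
dehumidifier: 483 W × 12 h × 30 d = 173,880 Wh = 173.9 kWh
aquarium pump: 16.3 W × 8.73 h × 30 d = 4,269 Wh = 4.269 kWh
electric kettle: 1203 W × 2.8 h × 30 d = 101,052 Wh = 101.1 kWh
Total energy = 73.86 + 1.891 + 173.9 + 4.269 + 101.1 = 355 kWh
Cost = 355 kWh × €0.391 = €138.79 ≈ €139

€139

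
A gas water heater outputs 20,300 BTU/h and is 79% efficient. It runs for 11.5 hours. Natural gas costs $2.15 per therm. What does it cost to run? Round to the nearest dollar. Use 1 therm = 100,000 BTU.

Heat delivered = 20,300 BTU/h × 11.5 h = 233,450 BTU
Gas input = 233,450 / 0.79 = 295,506 BTU
= 295,506 / 100,000 = 2.955 therm
Cost = 2.955 × $2.15/therm = $6.35 ≈ $6

$6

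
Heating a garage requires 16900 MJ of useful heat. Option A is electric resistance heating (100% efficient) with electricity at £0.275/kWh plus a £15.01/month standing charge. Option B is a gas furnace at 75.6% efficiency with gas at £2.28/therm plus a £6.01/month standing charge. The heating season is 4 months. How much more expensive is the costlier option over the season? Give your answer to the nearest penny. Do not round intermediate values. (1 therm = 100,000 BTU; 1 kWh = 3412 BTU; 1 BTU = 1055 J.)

£843.98

Heat load = 16900 MJ = 16,900,000,000 J / 1055 = 16,018,957 BTU
Gas: input = 16,018,957 / 0.756 = 21,189,097 BTU = 211.9 therm → 211.9 × £2.28 = £483.11; + 4 × £6.01 standing = £507.15
Electric: 16,018,957 BTU / 3412 = 4,695 kWh → × £0.275 = £1,291.09; + 4 × £15.01 standing = £1,351.13
Difference = |£507.15 − £1,351.13| = £843.98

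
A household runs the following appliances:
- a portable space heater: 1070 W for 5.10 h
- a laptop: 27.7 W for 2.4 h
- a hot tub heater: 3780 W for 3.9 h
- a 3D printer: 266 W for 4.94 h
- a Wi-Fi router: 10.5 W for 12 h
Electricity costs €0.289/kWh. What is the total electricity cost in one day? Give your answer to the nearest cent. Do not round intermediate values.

portable space heater: 1070 W × 5.10 h = 5,457 Wh = 5.457 kWh
laptop: 27.7 W × 2.4 h = 66 Wh = 0.06648 kWh
hot tub heater: 3780 W × 3.9 h = 14,742 Wh = 14.74 kWh
3D printer: 266 W × 4.94 h = 1,314 Wh = 1.314 kWh
Wi-Fi router: 10.5 W × 12 h = 126 Wh = 0.126 kWh
Total energy = 5.457 + 0.06648 + 14.74 + 1.314 + 0.126 = 21.71 kWh
Cost = 21.71 kWh × €0.289 = €6.27

€6.27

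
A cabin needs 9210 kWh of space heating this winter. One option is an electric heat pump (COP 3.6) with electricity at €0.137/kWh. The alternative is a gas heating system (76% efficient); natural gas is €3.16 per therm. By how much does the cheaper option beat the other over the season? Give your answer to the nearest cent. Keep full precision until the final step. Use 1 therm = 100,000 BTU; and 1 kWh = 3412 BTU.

Heat load = 9210 kWh × 3412 = 31,424,520 BTU
Gas: input = 31,424,520 / 0.76 = 41,348,053 BTU = 413.5 therm → 413.5 × €3.16 = €1,306.60
Heat pump: 31,424,520 BTU / 3412 = 9,210 kWh heat; / 3.6 = 2,558 kWh in → × €0.137 = €350.49
Difference = |€1,306.60 − €350.49| = €956.11

€956.11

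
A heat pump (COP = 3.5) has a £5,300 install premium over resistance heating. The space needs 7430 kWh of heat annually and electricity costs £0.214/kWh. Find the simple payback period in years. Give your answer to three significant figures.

Resistance: 7430 kWh × £0.214 = £1,590.02/yr
Heat pump: 7430 / 3.5 = 2123 kWh in → × £0.214 = £454.29/yr
Annual savings = £1,135.73
Payback = £5,300 / £1,135.73 = 4.67 years

4.67 years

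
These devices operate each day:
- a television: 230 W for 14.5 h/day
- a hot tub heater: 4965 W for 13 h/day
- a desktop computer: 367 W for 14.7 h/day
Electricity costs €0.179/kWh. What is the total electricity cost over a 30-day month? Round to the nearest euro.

€393

television: 230 W × 14.5 h × 30 d = 100,050 Wh = 100 kWh
hot tub heater: 4965 W × 13 h × 30 d = 1,936,350 Wh = 1,936 kWh
desktop computer: 367 W × 14.7 h × 30 d = 161,847 Wh = 161.8 kWh
Total energy = 100 + 1,936 + 161.8 = 2,198 kWh
Cost = 2,198 kWh × €0.179 = €393.49 ≈ €393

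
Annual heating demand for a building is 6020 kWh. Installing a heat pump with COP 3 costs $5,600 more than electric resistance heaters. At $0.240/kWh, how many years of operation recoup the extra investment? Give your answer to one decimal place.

Resistance: 6020 kWh × $0.240 = $1,444.80/yr
Heat pump: 6020 / 3 = 2007 kWh in → × $0.240 = $481.60/yr
Annual savings = $963.20
Payback = $5,600 / $963.20 = 5.81 years

5.8 years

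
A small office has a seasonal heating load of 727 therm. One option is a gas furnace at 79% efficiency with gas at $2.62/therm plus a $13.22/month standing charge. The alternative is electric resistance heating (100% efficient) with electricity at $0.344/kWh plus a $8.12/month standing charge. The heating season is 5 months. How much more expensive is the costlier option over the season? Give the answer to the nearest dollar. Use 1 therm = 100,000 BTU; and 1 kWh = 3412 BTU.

$4893

Heat load = 727 therm × 100,000 = 72,700,000 BTU
Gas: input = 72,700,000 / 0.790 = 92,025,316 BTU = 920.3 therm → 920.3 × $2.62 = $2,411.06; + 5 × $13.22 standing = $2,477.16
Electric: 72,700,000 BTU / 3412 = 21,310 kWh → × $0.344 = $7,329.66; + 5 × $8.12 standing = $7,370.26
Difference = |$2,477.16 − $7,370.26| = $4,893.10 ≈ $4893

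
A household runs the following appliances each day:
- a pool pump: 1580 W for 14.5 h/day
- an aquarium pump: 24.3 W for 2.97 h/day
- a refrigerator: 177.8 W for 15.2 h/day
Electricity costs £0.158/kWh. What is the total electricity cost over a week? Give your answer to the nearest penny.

pool pump: 1580 W × 14.5 h × 7 d = 160,370 Wh = 160.4 kWh
aquarium pump: 24.3 W × 2.97 h × 7 d = 505 Wh = 0.5052 kWh
refrigerator: 177.8 W × 15.2 h × 7 d = 18,918 Wh = 18.92 kWh
Total energy = 160.4 + 0.5052 + 18.92 = 179.8 kWh
Cost = 179.8 kWh × £0.158 = £28.41

£28.41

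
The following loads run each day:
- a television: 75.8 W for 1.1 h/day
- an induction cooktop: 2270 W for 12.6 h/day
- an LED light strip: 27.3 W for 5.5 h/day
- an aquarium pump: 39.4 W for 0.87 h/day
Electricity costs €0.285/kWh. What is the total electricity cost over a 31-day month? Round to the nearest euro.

€255

television: 75.8 W × 1.1 h × 31 d = 2,585 Wh = 2.585 kWh
induction cooktop: 2270 W × 12.6 h × 31 d = 886,662 Wh = 886.7 kWh
LED light strip: 27.3 W × 5.5 h × 31 d = 4,655 Wh = 4.655 kWh
aquarium pump: 39.4 W × 0.87 h × 31 d = 1,063 Wh = 1.063 kWh
Total energy = 2.585 + 886.7 + 4.655 + 1.063 = 895 kWh
Cost = 895 kWh × €0.285 = €255.06 ≈ €255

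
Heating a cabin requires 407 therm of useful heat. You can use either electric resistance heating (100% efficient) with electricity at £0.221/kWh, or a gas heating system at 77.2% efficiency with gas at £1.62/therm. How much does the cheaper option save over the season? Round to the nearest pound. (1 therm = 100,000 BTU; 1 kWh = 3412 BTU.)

£1782

Heat load = 407 therm × 100,000 = 40,700,000 BTU
Gas: input = 40,700,000 / 0.772 = 52,720,207 BTU = 527.2 therm → 527.2 × £1.62 = £854.07
Electric: 40,700,000 BTU / 3412 = 11,930 kWh → × £0.221 = £2,636.20
Difference = |£854.07 − £2,636.20| = £1,782.13 ≈ £1782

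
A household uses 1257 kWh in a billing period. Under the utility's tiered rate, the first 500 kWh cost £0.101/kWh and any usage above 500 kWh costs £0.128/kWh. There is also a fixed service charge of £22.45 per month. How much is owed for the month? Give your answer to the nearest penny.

First 500 kWh × £0.101 = £50.50
Remaining 757 kWh × £0.128 = £96.90
Energy charge = £147.40; + service £22.45 = £169.85

£169.85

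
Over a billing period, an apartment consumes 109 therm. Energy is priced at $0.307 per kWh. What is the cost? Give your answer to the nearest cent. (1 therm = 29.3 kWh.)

109 therm × (29.3 kWh/therm) = 3,194 kWh
Cost = 3,194 kWh × $0.307/kWh = $980.47

$980.47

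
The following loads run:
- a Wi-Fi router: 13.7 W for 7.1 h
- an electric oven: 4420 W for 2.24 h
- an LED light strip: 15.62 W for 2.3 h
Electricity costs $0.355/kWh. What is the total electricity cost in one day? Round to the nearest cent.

$3.56

Wi-Fi router: 13.7 W × 7.1 h = 97 Wh = 0.09727 kWh
electric oven: 4420 W × 2.24 h = 9,901 Wh = 9.901 kWh
LED light strip: 15.62 W × 2.3 h = 36 Wh = 0.03593 kWh
Total energy = 0.09727 + 9.901 + 0.03593 = 10.03 kWh
Cost = 10.03 kWh × $0.355 = $3.56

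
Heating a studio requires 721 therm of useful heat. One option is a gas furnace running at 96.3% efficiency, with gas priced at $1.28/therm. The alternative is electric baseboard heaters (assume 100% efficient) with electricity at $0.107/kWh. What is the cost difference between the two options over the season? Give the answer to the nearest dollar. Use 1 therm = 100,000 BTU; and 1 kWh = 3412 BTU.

$1303

Heat load = 721 therm × 100,000 = 72,100,000 BTU
Gas: input = 72,100,000 / 0.963 = 74,870,197 BTU = 748.7 therm → 748.7 × $1.28 = $958.34
Electric: 72,100,000 BTU / 3412 = 21,130 kWh → × $0.107 = $2,261.05
Difference = |$958.34 − $2,261.05| = $1,302.71 ≈ $1303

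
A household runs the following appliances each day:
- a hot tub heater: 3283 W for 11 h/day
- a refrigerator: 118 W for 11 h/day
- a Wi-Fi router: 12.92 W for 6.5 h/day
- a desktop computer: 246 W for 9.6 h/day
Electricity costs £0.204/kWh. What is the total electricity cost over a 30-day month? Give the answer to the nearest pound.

hot tub heater: 3283 W × 11 h × 30 d = 1,083,390 Wh = 1,083 kWh
refrigerator: 118 W × 11 h × 30 d = 38,940 Wh = 38.94 kWh
Wi-Fi router: 12.92 W × 6.5 h × 30 d = 2,519 Wh = 2.519 kWh
desktop computer: 246 W × 9.6 h × 30 d = 70,848 Wh = 70.85 kWh
Total energy = 1,083 + 38.94 + 2.519 + 70.85 = 1,196 kWh
Cost = 1,196 kWh × £0.204 = £243.92 ≈ £244

£244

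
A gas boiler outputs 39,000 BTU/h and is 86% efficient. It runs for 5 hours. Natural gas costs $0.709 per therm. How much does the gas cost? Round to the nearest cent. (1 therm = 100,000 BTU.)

Heat delivered = 39,000 BTU/h × 5 h = 195,000 BTU
Gas input = 195,000 / 0.86 = 226,744 BTU
= 226,744 / 100,000 = 2.267 therm
Cost = 2.267 × $0.709/therm = $1.61

$1.61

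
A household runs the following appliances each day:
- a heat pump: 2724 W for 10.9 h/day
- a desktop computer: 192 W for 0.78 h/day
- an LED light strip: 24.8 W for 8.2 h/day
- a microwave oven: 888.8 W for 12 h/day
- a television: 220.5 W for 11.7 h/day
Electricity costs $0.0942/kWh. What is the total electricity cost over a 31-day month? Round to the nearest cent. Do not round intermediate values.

heat pump: 2724 W × 10.9 h × 31 d = 920,440 Wh = 920.4 kWh
desktop computer: 192 W × 0.78 h × 31 d = 4,643 Wh = 4.643 kWh
LED light strip: 24.8 W × 8.2 h × 31 d = 6,304 Wh = 6.304 kWh
microwave oven: 888.8 W × 12 h × 31 d = 330,634 Wh = 330.6 kWh
television: 220.5 W × 11.7 h × 31 d = 79,975 Wh = 79.98 kWh
Total energy = 920.4 + 4.643 + 6.304 + 330.6 + 79.98 = 1,342 kWh
Cost = 1,342 kWh × $0.0942 = $126.42

$126.42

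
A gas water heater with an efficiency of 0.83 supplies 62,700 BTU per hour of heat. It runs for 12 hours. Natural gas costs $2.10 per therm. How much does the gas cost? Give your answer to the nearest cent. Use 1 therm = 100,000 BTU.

$19.04

Heat delivered = 62,700 BTU/h × 12 h = 752,400 BTU
Gas input = 752,400 / 0.83 = 906,506 BTU
= 906,506 / 100,000 = 9.065 therm
Cost = 9.065 × $2.10/therm = $19.04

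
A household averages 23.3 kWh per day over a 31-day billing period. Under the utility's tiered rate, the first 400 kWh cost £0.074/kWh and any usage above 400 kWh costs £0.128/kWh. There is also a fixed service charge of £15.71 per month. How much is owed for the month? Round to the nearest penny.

Usage = 23.3 kWh/day × 31 days = 722.3 kWh
First 400 kWh × £0.074 = £29.60
Remaining 322.3 kWh × £0.128 = £41.25
Energy charge = £70.85; + service £15.71 = £86.56

£86.56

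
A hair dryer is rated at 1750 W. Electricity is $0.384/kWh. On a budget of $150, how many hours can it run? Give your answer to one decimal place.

223.2 h

Energy budget = $150 / $0.384 per kWh = 390.6 kWh = 390,625 Wh
Runtime = 390,625 Wh / 1750 W = 223.2 h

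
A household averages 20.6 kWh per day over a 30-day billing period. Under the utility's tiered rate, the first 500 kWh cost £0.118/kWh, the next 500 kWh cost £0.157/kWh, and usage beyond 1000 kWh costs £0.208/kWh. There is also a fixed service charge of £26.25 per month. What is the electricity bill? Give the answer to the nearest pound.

£104

Usage = 20.6 kWh/day × 30 days = 618 kWh
First 500 kWh × £0.118 = £59.00
Next 118 kWh × £0.157 = £18.53
Remaining tier: 0 kWh (not reached)
Energy charge = £77.53; + service £26.25 = £103.78 ≈ £104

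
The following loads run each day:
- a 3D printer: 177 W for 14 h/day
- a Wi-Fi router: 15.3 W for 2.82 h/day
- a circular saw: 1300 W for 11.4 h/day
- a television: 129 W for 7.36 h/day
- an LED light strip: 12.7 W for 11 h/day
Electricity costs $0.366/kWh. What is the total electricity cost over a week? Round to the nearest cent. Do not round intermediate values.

3D printer: 177 W × 14 h × 7 d = 17,346 Wh = 17.35 kWh
Wi-Fi router: 15.3 W × 2.82 h × 7 d = 302 Wh = 0.302 kWh
circular saw: 1300 W × 11.4 h × 7 d = 103,740 Wh = 103.7 kWh
television: 129 W × 7.36 h × 7 d = 6,646 Wh = 6.646 kWh
LED light strip: 12.7 W × 11 h × 7 d = 978 Wh = 0.9779 kWh
Total energy = 17.35 + 0.302 + 103.7 + 6.646 + 0.9779 = 129 kWh
Cost = 129 kWh × $0.366 = $47.22

$47.22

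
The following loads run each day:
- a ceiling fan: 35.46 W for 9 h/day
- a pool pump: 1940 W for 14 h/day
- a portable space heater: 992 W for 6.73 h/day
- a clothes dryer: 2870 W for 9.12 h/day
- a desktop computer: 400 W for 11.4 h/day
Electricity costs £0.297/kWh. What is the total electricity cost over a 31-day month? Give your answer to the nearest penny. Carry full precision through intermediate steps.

£597.44

ceiling fan: 35.46 W × 9 h × 31 d = 9,893 Wh = 9.893 kWh
pool pump: 1940 W × 14 h × 31 d = 841,960 Wh = 842 kWh
portable space heater: 992 W × 6.73 h × 31 d = 206,961 Wh = 207 kWh
clothes dryer: 2870 W × 9.12 h × 31 d = 811,406 Wh = 811.4 kWh
desktop computer: 400 W × 11.4 h × 31 d = 141,360 Wh = 141.4 kWh
Total energy = 9.893 + 842 + 207 + 811.4 + 141.4 = 2,012 kWh
Cost = 2,012 kWh × £0.297 = £597.44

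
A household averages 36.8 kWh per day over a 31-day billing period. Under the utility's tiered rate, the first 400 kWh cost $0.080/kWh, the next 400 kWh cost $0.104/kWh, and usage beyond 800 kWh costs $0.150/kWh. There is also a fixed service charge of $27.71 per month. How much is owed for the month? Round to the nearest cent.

$152.43

Usage = 36.8 kWh/day × 31 days = 1140.8 kWh
First 400 kWh × $0.080 = $32.00
Next 400 kWh × $0.104 = $41.60
Remaining 340.8 kWh × $0.150 = $51.12
Energy charge = $124.72; + service $27.71 = $152.43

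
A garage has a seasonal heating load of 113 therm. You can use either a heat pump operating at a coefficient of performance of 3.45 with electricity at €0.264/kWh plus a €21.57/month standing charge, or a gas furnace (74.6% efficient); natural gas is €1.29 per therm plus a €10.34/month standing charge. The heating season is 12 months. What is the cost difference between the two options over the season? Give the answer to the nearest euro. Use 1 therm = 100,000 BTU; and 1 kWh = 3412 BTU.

Heat load = 113 therm × 100,000 = 11,300,000 BTU
Gas: input = 11,300,000 / 0.746 = 15,147,453 BTU = 151.5 therm → 151.5 × €1.29 = €195.40; + 12 × €10.34 standing = €319.48
Heat pump: 11,300,000 BTU / 3412 = 3,312 kWh heat; / 3.45 = 960 kWh in → × €0.264 = €253.43; + 12 × €21.57 standing = €512.27
Difference = |€319.48 − €512.27| = €192.79 ≈ €193

€193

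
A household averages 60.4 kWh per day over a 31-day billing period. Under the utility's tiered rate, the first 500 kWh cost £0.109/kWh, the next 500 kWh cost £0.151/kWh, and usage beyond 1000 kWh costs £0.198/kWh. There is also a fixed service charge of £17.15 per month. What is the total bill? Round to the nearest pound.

£320

Usage = 60.4 kWh/day × 31 days = 1872.4 kWh
First 500 kWh × £0.109 = £54.50
Next 500 kWh × £0.151 = £75.50
Remaining 872.4 kWh × £0.198 = £172.74
Energy charge = £302.74; + service £17.15 = £319.89 ≈ £320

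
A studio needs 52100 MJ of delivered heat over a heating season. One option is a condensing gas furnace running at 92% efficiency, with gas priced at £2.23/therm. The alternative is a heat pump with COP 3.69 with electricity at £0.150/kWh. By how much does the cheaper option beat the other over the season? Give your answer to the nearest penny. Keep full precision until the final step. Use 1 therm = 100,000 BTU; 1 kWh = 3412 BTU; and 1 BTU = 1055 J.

Heat load = 52100 MJ = 52,100,000,000 J / 1055 = 49,383,886 BTU
Gas: input = 49,383,886 / 0.92 = 53,678,137 BTU = 536.8 therm → 536.8 × £2.23 = £1,197.02
Heat pump: 49,383,886 BTU / 3412 = 14,470 kWh heat; / 3.69 = 3,922 kWh in → × £0.150 = £588.36
Difference = |£1,197.02 − £588.36| = £608.67

£608.67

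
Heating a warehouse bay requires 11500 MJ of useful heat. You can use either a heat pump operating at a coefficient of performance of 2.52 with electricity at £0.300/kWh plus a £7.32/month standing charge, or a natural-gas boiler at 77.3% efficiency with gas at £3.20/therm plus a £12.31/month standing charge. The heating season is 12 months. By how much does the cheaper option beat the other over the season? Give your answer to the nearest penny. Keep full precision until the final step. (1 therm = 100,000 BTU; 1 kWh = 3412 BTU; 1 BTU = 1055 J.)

Heat load = 11500 MJ = 11,500,000,000 J / 1055 = 10,900,474 BTU
Gas: input = 10,900,474 / 0.773 = 14,101,519 BTU = 141 therm → 141 × £3.20 = £451.25; + 12 × £12.31 standing = £598.97
Heat pump: 10,900,474 BTU / 3412 = 3,195 kWh heat; / 2.52 = 1,268 kWh in → × £0.300 = £380.33; + 12 × £7.32 standing = £468.17
Difference = |£598.97 − £468.17| = £130.80

£130.80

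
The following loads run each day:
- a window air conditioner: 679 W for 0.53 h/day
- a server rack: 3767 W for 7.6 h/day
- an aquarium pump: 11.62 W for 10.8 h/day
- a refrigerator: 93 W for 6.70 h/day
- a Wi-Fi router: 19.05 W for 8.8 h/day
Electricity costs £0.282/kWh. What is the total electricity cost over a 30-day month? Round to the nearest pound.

£253

window air conditioner: 679 W × 0.53 h × 30 d = 10,796 Wh = 10.8 kWh
server rack: 3767 W × 7.6 h × 30 d = 858,876 Wh = 858.9 kWh
aquarium pump: 11.62 W × 10.8 h × 30 d = 3,765 Wh = 3.765 kWh
refrigerator: 93 W × 6.70 h × 30 d = 18,693 Wh = 18.69 kWh
Wi-Fi router: 19.05 W × 8.8 h × 30 d = 5,029 Wh = 5.029 kWh
Total energy = 10.8 + 858.9 + 3.765 + 18.69 + 5.029 = 897.2 kWh
Cost = 897.2 kWh × £0.282 = £253.00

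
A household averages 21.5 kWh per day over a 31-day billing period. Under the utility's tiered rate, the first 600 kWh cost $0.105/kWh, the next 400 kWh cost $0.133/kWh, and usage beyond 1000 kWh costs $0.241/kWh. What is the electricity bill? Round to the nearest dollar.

$72

Usage = 21.5 kWh/day × 31 days = 666.5 kWh
First 600 kWh × $0.105 = $63.00
Next 66.5 kWh × $0.133 = $8.84
Remaining tier: 0 kWh (not reached)
Total = $71.84 ≈ $72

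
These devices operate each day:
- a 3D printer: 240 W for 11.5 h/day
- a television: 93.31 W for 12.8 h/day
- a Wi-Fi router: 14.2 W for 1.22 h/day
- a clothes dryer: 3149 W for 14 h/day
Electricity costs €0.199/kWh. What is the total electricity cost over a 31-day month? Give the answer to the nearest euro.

€296

3D printer: 240 W × 11.5 h × 31 d = 85,560 Wh = 85.56 kWh
television: 93.31 W × 12.8 h × 31 d = 37,025 Wh = 37.03 kWh
Wi-Fi router: 14.2 W × 1.22 h × 31 d = 537 Wh = 0.537 kWh
clothes dryer: 3149 W × 14 h × 31 d = 1,366,666 Wh = 1,367 kWh
Total energy = 85.56 + 37.03 + 0.537 + 1,367 = 1,490 kWh
Cost = 1,490 kWh × €0.199 = €296.47 ≈ €296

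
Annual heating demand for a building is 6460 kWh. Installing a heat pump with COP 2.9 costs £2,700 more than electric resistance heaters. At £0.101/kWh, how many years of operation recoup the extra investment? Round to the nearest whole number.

6 years

Resistance: 6460 kWh × £0.101 = £652.46/yr
Heat pump: 6460 / 2.9 = 2228 kWh in → × £0.101 = £224.99/yr
Annual savings = £427.47
Payback = £2,700 / £427.47 = 6.32 years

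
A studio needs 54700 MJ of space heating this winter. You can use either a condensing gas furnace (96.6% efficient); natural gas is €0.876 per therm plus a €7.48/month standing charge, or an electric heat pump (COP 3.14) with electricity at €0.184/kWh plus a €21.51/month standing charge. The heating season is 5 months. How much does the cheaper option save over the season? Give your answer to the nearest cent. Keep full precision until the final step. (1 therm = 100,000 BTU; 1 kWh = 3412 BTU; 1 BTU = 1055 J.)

Heat load = 54700 MJ = 54,700,000,000 J / 1055 = 51,848,341 BTU
Gas: input = 51,848,341 / 0.966 = 53,673,231 BTU = 536.7 therm → 536.7 × €0.876 = €470.18; + 5 × €7.48 standing = €507.58
Heat pump: 51,848,341 BTU / 3412 = 15,200 kWh heat; / 3.14 = 4,839 kWh in → × €0.184 = €890.46; + 5 × €21.51 standing = €998.01
Difference = |€507.58 − €998.01| = €490.43

€490.43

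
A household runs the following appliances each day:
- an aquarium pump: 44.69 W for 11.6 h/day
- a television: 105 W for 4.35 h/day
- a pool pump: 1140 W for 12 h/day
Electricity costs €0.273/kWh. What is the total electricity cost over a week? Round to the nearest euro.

aquarium pump: 44.69 W × 11.6 h × 7 d = 3,629 Wh = 3.629 kWh
television: 105 W × 4.35 h × 7 d = 3,197 Wh = 3.197 kWh
pool pump: 1140 W × 12 h × 7 d = 95,760 Wh = 95.76 kWh
Total energy = 3.629 + 3.197 + 95.76 = 102.6 kWh
Cost = 102.6 kWh × €0.273 = €28.01 ≈ €28

€28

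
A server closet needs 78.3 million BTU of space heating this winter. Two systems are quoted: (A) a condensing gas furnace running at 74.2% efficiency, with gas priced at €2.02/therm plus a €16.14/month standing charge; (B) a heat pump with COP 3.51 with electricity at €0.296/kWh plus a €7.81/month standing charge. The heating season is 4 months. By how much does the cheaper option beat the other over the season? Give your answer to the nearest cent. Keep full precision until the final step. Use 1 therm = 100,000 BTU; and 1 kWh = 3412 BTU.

Heat load = 78.3 × 10⁶ BTU = 78,300,000 BTU
Gas: input = 78,300,000 / 0.742 = 105,525,606 BTU = 1,055 therm → 1,055 × €2.02 = €2,131.62; + 4 × €16.14 standing = €2,196.18
Heat pump: 78,300,000 BTU / 3412 = 22,950 kWh heat; / 3.51 = 6,538 kWh in → × €0.296 = €1,935.25; + 4 × €7.81 standing = €1,966.49
Difference = |€2,196.18 − €1,966.49| = €229.69

€229.69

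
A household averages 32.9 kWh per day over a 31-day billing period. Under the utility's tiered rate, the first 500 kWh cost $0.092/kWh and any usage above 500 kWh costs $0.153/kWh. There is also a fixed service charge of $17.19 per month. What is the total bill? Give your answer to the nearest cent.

$142.73

Usage = 32.9 kWh/day × 31 days = 1019.9 kWh
First 500 kWh × $0.092 = $46.00
Remaining 519.9 kWh × $0.153 = $79.54
Energy charge = $125.54; + service $17.19 = $142.73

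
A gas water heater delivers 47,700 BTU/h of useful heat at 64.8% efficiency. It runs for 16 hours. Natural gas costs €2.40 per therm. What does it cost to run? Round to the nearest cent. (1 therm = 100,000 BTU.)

€28.27

Heat delivered = 47,700 BTU/h × 16 h = 763,200 BTU
Gas input = 763,200 / 0.648 = 1,177,778 BTU
= 1,177,778 / 100,000 = 11.78 therm
Cost = 11.78 × €2.40/therm = €28.27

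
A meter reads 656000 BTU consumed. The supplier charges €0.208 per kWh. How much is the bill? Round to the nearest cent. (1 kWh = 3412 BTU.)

656000 BTU × (0.00029308 kWh/BTU) = 192.3 kWh
Cost = 192.3 kWh × €0.208/kWh = €39.99

€39.99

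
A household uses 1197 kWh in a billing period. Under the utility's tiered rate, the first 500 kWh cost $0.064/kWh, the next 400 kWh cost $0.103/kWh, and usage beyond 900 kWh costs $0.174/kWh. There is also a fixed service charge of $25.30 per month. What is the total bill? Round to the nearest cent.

$150.18

First 500 kWh × $0.064 = $32.00
Next 400 kWh × $0.103 = $41.20
Remaining 297 kWh × $0.174 = $51.68
Energy charge = $124.88; + service $25.30 = $150.18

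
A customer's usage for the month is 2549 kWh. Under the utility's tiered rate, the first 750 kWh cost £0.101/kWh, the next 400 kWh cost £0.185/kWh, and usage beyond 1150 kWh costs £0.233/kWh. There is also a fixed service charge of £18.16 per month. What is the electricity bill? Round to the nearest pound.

First 750 kWh × £0.101 = £75.75
Next 400 kWh × £0.185 = £74.00
Remaining 1399 kWh × £0.233 = £325.97
Energy charge = £475.72; + service £18.16 = £493.88 ≈ £494

£494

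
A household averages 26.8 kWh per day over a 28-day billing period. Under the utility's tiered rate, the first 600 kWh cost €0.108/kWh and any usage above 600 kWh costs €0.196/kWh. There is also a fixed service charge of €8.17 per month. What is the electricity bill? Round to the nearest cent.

€102.45

Usage = 26.8 kWh/day × 28 days = 750.4 kWh
First 600 kWh × €0.108 = €64.80
Remaining 150.4 kWh × €0.196 = €29.48
Energy charge = €94.28; + service €8.17 = €102.45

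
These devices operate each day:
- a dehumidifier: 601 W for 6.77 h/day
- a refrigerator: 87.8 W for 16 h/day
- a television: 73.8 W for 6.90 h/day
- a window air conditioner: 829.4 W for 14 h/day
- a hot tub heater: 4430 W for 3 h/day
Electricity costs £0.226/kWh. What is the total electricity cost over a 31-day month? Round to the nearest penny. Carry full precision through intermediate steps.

£216.38

dehumidifier: 601 W × 6.77 h × 31 d = 126,132 Wh = 126.1 kWh
refrigerator: 87.8 W × 16 h × 31 d = 43,549 Wh = 43.55 kWh
television: 73.8 W × 6.90 h × 31 d = 15,786 Wh = 15.79 kWh
window air conditioner: 829.4 W × 14 h × 31 d = 359,960 Wh = 360 kWh
hot tub heater: 4430 W × 3 h × 31 d = 411,990 Wh = 412 kWh
Total energy = 126.1 + 43.55 + 15.79 + 360 + 412 = 957.4 kWh
Cost = 957.4 kWh × £0.226 = £216.38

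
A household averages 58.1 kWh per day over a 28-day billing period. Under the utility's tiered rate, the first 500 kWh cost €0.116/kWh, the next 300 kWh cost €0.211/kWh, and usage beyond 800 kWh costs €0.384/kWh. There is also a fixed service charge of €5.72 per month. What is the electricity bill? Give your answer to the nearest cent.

Usage = 58.1 kWh/day × 28 days = 1626.8 kWh
First 500 kWh × €0.116 = €58.00
Next 300 kWh × €0.211 = €63.30
Remaining 826.8 kWh × €0.384 = €317.49
Energy charge = €438.79; + service €5.72 = €444.51

€444.51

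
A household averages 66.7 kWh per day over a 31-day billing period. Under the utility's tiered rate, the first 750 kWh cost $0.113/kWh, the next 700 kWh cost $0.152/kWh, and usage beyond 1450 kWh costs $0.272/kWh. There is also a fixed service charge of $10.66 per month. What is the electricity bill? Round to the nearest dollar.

Usage = 66.7 kWh/day × 31 days = 2067.7 kWh
First 750 kWh × $0.113 = $84.75
Next 700 kWh × $0.152 = $106.40
Remaining 617.7 kWh × $0.272 = $168.01
Energy charge = $359.16; + service $10.66 = $369.82 ≈ $370

$370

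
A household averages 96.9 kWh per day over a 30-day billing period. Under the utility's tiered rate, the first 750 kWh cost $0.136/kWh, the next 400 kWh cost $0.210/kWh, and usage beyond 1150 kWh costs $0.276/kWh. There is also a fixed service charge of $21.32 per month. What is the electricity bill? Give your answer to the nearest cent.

$692.25

Usage = 96.9 kWh/day × 30 days = 2907 kWh
First 750 kWh × $0.136 = $102.00
Next 400 kWh × $0.210 = $84.00
Remaining 1757 kWh × $0.276 = $484.93
Energy charge = $670.93; + service $21.32 = $692.25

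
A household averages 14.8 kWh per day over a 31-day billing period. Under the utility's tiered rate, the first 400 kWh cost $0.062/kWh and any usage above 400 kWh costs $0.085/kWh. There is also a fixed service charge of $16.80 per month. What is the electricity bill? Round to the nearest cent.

$46.60

Usage = 14.8 kWh/day × 31 days = 458.8 kWh
First 400 kWh × $0.062 = $24.80
Remaining 58.8 kWh × $0.085 = $5.00
Energy charge = $29.80; + service $16.80 = $46.60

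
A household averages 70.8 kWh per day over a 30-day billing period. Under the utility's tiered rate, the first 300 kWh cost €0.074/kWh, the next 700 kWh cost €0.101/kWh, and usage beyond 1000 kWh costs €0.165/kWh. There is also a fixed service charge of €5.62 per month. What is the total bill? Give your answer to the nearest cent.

€283.98

Usage = 70.8 kWh/day × 30 days = 2124 kWh
First 300 kWh × €0.074 = €22.20
Next 700 kWh × €0.101 = €70.70
Remaining 1124 kWh × €0.165 = €185.46
Energy charge = €278.36; + service €5.62 = €283.98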